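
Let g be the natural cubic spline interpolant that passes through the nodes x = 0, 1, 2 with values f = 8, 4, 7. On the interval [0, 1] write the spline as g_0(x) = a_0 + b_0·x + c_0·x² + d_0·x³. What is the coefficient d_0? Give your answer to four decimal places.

Write σ_i for g''(x_i). With h_i = 1, 1 and divided differences Δ_i = -4, 3, the continuity of g' gives the tridiagonal system
  1·σ_0 + 4·σ_1 + 1·σ_2 = 6(Δ_1 - Δ_0) = 42
Natural end conditions: σ_0 = σ_2 = 0.
Solving the tridiagonal system: σ_0 = 0, σ_1 = 21/2, σ_2 = 0.
On [0, 1], with g_0(x) = a_0 + b_0·x + c_0·x² + d_0·x³: c_0 = σ_0/2 = 0, d_0 = (σ_1 - σ_0)/(6h_0) = 7/4, b_0 = Δ_0 - h_0(2σ_0 + σ_1)/6 = -23/4.

1.7500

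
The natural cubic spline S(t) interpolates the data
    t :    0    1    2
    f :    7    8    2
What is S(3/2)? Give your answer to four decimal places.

Let M_i = S''(x_i). Step sizes h_i = 1, 1; slopes of the chords Δ_i = (y_(i+1) - y_i)/h_i = 1, -6.
  1·M_0 + 4·M_1 + 1·M_2 = 6(Δ_1 - Δ_0) = -42
Natural end conditions: M_0 = M_2 = 0.
Hence M_0 = 0, M_1 = -21/2, M_2 = 0.
On [1, 2], S(t) = 8 - 5/2·(t - 1) - 21/4·(t - 1)² + 7/4·(t - 1)³.
With (t - 1) = 1/2: S(3/2) = 181/32.

5.6563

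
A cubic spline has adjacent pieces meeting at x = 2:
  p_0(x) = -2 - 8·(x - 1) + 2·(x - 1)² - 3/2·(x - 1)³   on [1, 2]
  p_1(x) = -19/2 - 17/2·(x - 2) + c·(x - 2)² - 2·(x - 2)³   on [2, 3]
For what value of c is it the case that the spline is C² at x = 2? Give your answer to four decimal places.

-2.5000

p_0''(x) = 4 - 9·(x - 1), so p_0''(2) = -5. On the right, p_1''(2) = 2c, so c = -5/2.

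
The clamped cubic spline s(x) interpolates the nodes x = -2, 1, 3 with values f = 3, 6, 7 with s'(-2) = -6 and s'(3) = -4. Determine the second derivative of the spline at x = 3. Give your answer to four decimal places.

-6.0500

With M_i denoting the second derivative at x_i, h_i = 3, 2, and Δ_i = (y_(i+1) − y_i)/h_i = 1, 1/2:
  3·M_0 + 10·M_1 + 2·M_2 = 6(Δ_1 - Δ_0) = -3
Clamped end conditions give two more equations: 2h_0·M_0 + h_0·M_1 = 6(Δ_0 - s'(-2)) = 42 and h_1·M_1 + 2h_1·M_2 = 6(s'(3) - Δ_1) = -27.
Solving: M_0 = 77/10, M_1 = -7/5, M_2 = -121/20.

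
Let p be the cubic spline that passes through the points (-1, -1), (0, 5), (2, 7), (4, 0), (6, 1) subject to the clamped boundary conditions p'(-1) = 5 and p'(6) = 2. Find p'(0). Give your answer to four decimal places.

5.2791

With m_i denoting the second derivative at x_i, h_i = 1, 2, 2, 2, and Δ_i = (y_(i+1) − y_i)/h_i = 6, 1, -7/2, 1/2:
  1·m_0 + 6·m_1 + 2·m_2 = 6(Δ_1 - Δ_0) = -30
  2·m_1 + 8·m_2 + 2·m_3 = 6(Δ_2 - Δ_1) = -27
  2·m_2 + 8·m_3 + 2·m_4 = 6(Δ_3 - Δ_2) = 24
Clamped end conditions give two more equations: 2h_0·m_0 + h_0·m_1 = 6(Δ_0 - p'(-1)) = 6 and h_3·m_3 + 2h_3·m_4 = 6(p'(6) - Δ_3) = 9.
Forward elimination and back-substitution give m_0 = 234/43, m_1 = -210/43, m_2 = -132/43, m_3 = 315/86, m_4 = 18/43.
On [0, 2], p'(x) = b_1 + 2c_1·x + 3d_1·x² with b_1 = Δ_1 - h_1(2m_1 + m_2)/6 = 227/43, c_1 = m_1/2 = -105/43, d_1 = (m_2 - m_1)/(6h_1) = 13/86. So p'(0) = 227/43.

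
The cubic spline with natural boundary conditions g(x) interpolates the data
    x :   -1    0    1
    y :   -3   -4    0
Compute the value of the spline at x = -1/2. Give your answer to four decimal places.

Let m_i = g''(x_i). Step sizes h_i = 1, 1; slopes of the chords Δ_i = (y_(i+1) - y_i)/h_i = -1, 4.
  1·m_0 + 4·m_1 + 1·m_2 = 6(Δ_1 - Δ_0) = 30
Natural end conditions: m_0 = m_2 = 0.
Solving: m_0 = 0, m_1 = 15/2, m_2 = 0.
On [-1, 0], g(x) = -3 - 9/4·(x + 1) + 0·(x + 1)² + 5/4·(x + 1)³.
With (x + 1) = 1/2: g(-1/2) = -127/32.

-3.9688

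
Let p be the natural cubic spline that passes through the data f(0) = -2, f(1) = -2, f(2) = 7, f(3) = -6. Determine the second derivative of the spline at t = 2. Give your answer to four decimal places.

-38.8000

Write σ_i for p''(x_i). With h_i = 1, 1, 1 and divided differences Δ_i = 0, 9, -13, the continuity of p' gives the tridiagonal system
  1·σ_0 + 4·σ_1 + 1·σ_2 = 6(Δ_1 - Δ_0) = 54
  1·σ_1 + 4·σ_2 + 1·σ_3 = 6(Δ_2 - Δ_1) = -132
Natural end conditions: σ_0 = σ_3 = 0.
Solving the tridiagonal system: σ_0 = 0, σ_1 = 116/5, σ_2 = -194/5, σ_3 = 0.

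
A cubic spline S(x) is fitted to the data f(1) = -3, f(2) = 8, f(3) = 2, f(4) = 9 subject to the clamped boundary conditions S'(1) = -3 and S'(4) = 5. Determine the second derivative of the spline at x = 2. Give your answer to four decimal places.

-52.2667

With M_i denoting the second derivative at x_i, h_i = 1, 1, 1, and Δ_i = (y_(i+1) − y_i)/h_i = 11, -6, 7:
  1·M_0 + 4·M_1 + 1·M_2 = 6(Δ_1 - Δ_0) = -102
  1·M_1 + 4·M_2 + 1·M_3 = 6(Δ_2 - Δ_1) = 78
Clamped end conditions give two more equations: 2h_0·M_0 + h_0·M_1 = 6(Δ_0 - S'(1)) = 84 and h_2·M_2 + 2h_2·M_3 = 6(S'(4) - Δ_2) = -12.
Solving: M_0 = 1022/15, M_1 = -784/15, M_2 = 584/15, M_3 = -382/15.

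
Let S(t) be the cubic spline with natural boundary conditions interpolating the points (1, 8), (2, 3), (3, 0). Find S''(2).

3

Let M_i = S''(x_i). Step sizes h_i = 1, 1; slopes of the chords Δ_i = (y_(i+1) - y_i)/h_i = -5, -3.
  1·M_0 + 4·M_1 + 1·M_2 = 6(Δ_1 - Δ_0) = 12
Natural end conditions: M_0 = M_2 = 0.
Forward elimination and back-substitution give M_0 = 0, M_1 = 3, M_2 = 0.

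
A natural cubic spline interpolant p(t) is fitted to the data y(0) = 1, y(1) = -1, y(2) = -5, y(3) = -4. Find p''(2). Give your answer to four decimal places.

Let m_i = p''(x_i). Step sizes h_i = 1, 1, 1; slopes of the chords Δ_i = (y_(i+1) - y_i)/h_i = -2, -4, 1.
  1·m_0 + 4·m_1 + 1·m_2 = 6(Δ_1 - Δ_0) = -12
  1·m_1 + 4·m_2 + 1·m_3 = 6(Δ_2 - Δ_1) = 30
Natural end conditions: m_0 = m_3 = 0.
Solving the tridiagonal system: m_0 = 0, m_1 = -26/5, m_2 = 44/5, m_3 = 0.

8.8000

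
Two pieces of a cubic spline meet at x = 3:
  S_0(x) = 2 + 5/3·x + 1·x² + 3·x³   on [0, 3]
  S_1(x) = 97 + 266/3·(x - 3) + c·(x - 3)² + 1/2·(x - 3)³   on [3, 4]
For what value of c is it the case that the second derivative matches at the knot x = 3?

S_0''(x) = 2 + 18·x, so S_0''(3) = 56. On the right, S_1''(3) = 2c, so c = 28.

28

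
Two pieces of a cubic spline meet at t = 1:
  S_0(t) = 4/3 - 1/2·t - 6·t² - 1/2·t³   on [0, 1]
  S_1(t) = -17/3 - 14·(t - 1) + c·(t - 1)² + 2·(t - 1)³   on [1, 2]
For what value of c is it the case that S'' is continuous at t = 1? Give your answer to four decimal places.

-7.5000

S_0''(t) = -12 - 3·t, so S_0''(1) = -15. On the right, S_1''(1) = 2c, so c = -15/2.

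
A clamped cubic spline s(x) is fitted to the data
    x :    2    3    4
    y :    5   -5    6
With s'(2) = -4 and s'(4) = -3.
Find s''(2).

With M_i denoting the second derivative at x_i, h_i = 1, 1, and Δ_i = (y_(i+1) − y_i)/h_i = -10, 11:
  1·M_0 + 4·M_1 + 1·M_2 = 6(Δ_1 - Δ_0) = 126
Clamped end conditions give two more equations: 2h_0·M_0 + h_0·M_1 = 6(Δ_0 - s'(2)) = -36 and h_1·M_1 + 2h_1·M_2 = 6(s'(4) - Δ_1) = -84.
Solving the tridiagonal system: M_0 = -49, M_1 = 62, M_2 = -73.

-49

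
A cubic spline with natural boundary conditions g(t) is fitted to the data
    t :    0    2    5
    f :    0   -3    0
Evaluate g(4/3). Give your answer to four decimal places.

With M_i denoting the second derivative at x_i, h_i = 2, 3, and Δ_i = (y_(i+1) − y_i)/h_i = -3/2, 1:
  2·M_0 + 10·M_1 + 3·M_2 = 6(Δ_1 - Δ_0) = 15
Natural end conditions: M_0 = M_2 = 0.
Solving the tridiagonal system: M_0 = 0, M_1 = 3/2, M_2 = 0.
On [0, 2], g(t) = 0 - 2·t + 0·t² + 1/8·t³.
With t = 4/3: g(4/3) = -64/27.

-2.3704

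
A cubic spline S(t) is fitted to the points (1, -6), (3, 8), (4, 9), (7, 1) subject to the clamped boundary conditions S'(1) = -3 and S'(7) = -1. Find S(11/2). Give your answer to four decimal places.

Let M_i = S''(x_i). Step sizes h_i = 2, 1, 3; slopes of the chords Δ_i = (y_(i+1) - y_i)/h_i = 7, 1, -8/3.
  2·M_0 + 6·M_1 + 1·M_2 = 6(Δ_1 - Δ_0) = -36
  1·M_1 + 8·M_2 + 3·M_3 = 6(Δ_2 - Δ_1) = -22
Clamped end conditions give two more equations: 2h_0·M_0 + h_0·M_1 = 6(Δ_0 - S'(1)) = 60 and h_2·M_2 + 2h_2·M_3 = 6(S'(7) - Δ_2) = 10.
Solving the tridiagonal system: M_0 = 449/21, M_1 = -268/21, M_2 = -46/21, M_3 = 58/21.
On [4, 7], S(t) = 9 - 13/7·(t - 4) - 23/21·(t - 4)² + 52/189·(t - 4)³.
With (t - 4) = 3/2: S(11/2) = 131/28.

4.6786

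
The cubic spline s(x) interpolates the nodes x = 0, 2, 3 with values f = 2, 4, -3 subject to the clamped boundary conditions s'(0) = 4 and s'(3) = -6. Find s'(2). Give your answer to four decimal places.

With σ_i denoting the second derivative at x_i, h_i = 2, 1, and Δ_i = (y_(i+1) − y_i)/h_i = 1, -7:
  2·σ_0 + 6·σ_1 + 1·σ_2 = 6(Δ_1 - Δ_0) = -48
Clamped end conditions give two more equations: 2h_0·σ_0 + h_0·σ_1 = 6(Δ_0 - s'(0)) = -18 and h_1·σ_1 + 2h_1·σ_2 = 6(s'(3) - Δ_1) = 6.
Hence σ_0 = 1/6, σ_1 = -28/3, σ_2 = 23/3.
On [2, 3], s'(x) = b_1 + 2c_1·(x - 2) + 3d_1·(x - 2)² with b_1 = Δ_1 - h_1(2σ_1 + σ_2)/6 = -31/6, c_1 = σ_1/2 = -14/3, d_1 = (σ_2 - σ_1)/(6h_1) = 17/6. So s'(2) = -31/6.

-5.1667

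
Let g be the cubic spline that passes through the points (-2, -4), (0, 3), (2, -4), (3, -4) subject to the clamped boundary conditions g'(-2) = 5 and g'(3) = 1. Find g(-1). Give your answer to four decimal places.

0.9402

Let σ_i = g''(x_i). Step sizes h_i = 2, 2, 1; slopes of the chords Δ_i = (y_(i+1) - y_i)/h_i = 7/2, -7/2, 0.
  2·σ_0 + 8·σ_1 + 2·σ_2 = 6(Δ_1 - Δ_0) = -42
  2·σ_1 + 6·σ_2 + 1·σ_3 = 6(Δ_2 - Δ_1) = 21
Clamped end conditions give two more equations: 2h_0·σ_0 + h_0·σ_1 = 6(Δ_0 - g'(-2)) = -9 and h_2·σ_2 + 2h_2·σ_3 = 6(g'(3) - Δ_2) = 6.
Hence σ_0 = 29/23, σ_1 = -323/46, σ_2 = 134/23, σ_3 = 2/23.
On [-2, 0], g(t) = -4 + 5·(t + 2) + 29/46·(t + 2)² - 127/184·(t + 2)³.
With (t + 2) = 1: g(-1) = 173/184.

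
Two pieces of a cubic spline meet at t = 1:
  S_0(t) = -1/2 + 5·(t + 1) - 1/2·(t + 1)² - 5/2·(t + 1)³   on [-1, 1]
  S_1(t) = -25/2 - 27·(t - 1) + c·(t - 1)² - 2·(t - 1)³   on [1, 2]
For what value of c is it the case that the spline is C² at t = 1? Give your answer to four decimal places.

S_0''(t) = -1 - 15·(t + 1), so S_0''(1) = -31. On the right, S_1''(1) = 2c, so c = -31/2.

-15.5000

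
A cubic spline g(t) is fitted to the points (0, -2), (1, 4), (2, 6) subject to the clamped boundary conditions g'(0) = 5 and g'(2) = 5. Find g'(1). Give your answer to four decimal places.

3.5000

With M_i denoting the second derivative at x_i, h_i = 1, 1, and Δ_i = (y_(i+1) − y_i)/h_i = 6, 2:
  1·M_0 + 4·M_1 + 1·M_2 = 6(Δ_1 - Δ_0) = -24
Clamped end conditions give two more equations: 2h_0·M_0 + h_0·M_1 = 6(Δ_0 - g'(0)) = 6 and h_1·M_1 + 2h_1·M_2 = 6(g'(2) - Δ_1) = 18.
Hence M_0 = 9, M_1 = -12, M_2 = 15.
On [1, 2], g'(t) = b_1 + 2c_1·(t - 1) + 3d_1·(t - 1)² with b_1 = Δ_1 - h_1(2M_1 + M_2)/6 = 7/2, c_1 = M_1/2 = -6, d_1 = (M_2 - M_1)/(6h_1) = 9/2. So g'(1) = 7/2.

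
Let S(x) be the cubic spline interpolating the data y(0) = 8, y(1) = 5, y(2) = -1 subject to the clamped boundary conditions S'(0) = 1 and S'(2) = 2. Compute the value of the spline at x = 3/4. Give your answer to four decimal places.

Put σ_i = S'' at the i-th knot. Here h = (1, 1) and Δ = (-3, -6), so the interior equations h_(i-1)·σ_(i-1) + 2(h_(i-1)+h_i)·σ_i + h_i·σ_(i+1) = 6(Δ_i − Δ_(i-1)) read
  1·σ_0 + 4·σ_1 + 1·σ_2 = 6(Δ_1 - Δ_0) = -18
Clamped end conditions give two more equations: 2h_0·σ_0 + h_0·σ_1 = 6(Δ_0 - S'(0)) = -24 and h_1·σ_1 + 2h_1·σ_2 = 6(S'(2) - Δ_1) = 48.
Solving: σ_0 = -7, σ_1 = -10, σ_2 = 29.
On [0, 1], S(x) = 8 + 1·x - 7/2·x² - 1/2·x³.
With x = 3/4: S(3/4) = 841/128.

6.5703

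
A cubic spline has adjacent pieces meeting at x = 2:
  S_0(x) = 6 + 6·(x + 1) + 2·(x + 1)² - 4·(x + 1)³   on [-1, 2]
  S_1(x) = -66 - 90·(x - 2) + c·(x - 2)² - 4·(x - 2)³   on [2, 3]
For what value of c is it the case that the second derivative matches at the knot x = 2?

-34

S_0''(x) = 4 - 24·(x + 1), so S_0''(2) = -68. On the right, S_1''(2) = 2c, so c = -34.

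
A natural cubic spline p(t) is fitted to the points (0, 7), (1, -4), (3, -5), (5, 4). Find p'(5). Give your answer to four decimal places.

4.9091

With M_i denoting the second derivative at x_i, h_i = 1, 2, 2, and Δ_i = (y_(i+1) − y_i)/h_i = -11, -1/2, 9/2:
  1·M_0 + 6·M_1 + 2·M_2 = 6(Δ_1 - Δ_0) = 63
  2·M_1 + 8·M_2 + 2·M_3 = 6(Δ_2 - Δ_1) = 30
Natural end conditions: M_0 = M_3 = 0.
Solving the tridiagonal system: M_0 = 0, M_1 = 111/11, M_2 = 27/22, M_3 = 0.
On [3, 5], p'(t) = b_2 + 2c_2·(t - 3) + 3d_2·(t - 3)² with b_2 = Δ_2 - h_2(2M_2 + M_3)/6 = 81/22, c_2 = M_2/2 = 27/44, d_2 = (M_3 - M_2)/(6h_2) = -9/88. So p'(5) = 54/11.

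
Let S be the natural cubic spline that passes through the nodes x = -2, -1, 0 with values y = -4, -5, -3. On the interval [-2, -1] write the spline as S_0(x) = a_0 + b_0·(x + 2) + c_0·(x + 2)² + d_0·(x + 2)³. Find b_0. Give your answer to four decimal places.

-1.7500

With M_i denoting the second derivative at x_i, h_i = 1, 1, and Δ_i = (y_(i+1) − y_i)/h_i = -1, 2:
  1·M_0 + 4·M_1 + 1·M_2 = 6(Δ_1 - Δ_0) = 18
Natural end conditions: M_0 = M_2 = 0.
Forward elimination and back-substitution give M_0 = 0, M_1 = 9/2, M_2 = 0.
On [-2, -1], with S_0(x) = a_0 + b_0·(x + 2) + c_0·(x + 2)² + d_0·(x + 2)³: c_0 = M_0/2 = 0, d_0 = (M_1 - M_0)/(6h_0) = 3/4, b_0 = Δ_0 - h_0(2M_0 + M_1)/6 = -7/4.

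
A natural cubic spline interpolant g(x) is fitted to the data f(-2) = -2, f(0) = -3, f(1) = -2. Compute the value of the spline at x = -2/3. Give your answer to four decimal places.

-3.0370

Let m_i = g''(x_i). Step sizes h_i = 2, 1; slopes of the chords Δ_i = (y_(i+1) - y_i)/h_i = -1/2, 1.
  2·m_0 + 6·m_1 + 1·m_2 = 6(Δ_1 - Δ_0) = 9
Natural end conditions: m_0 = m_2 = 0.
Hence m_0 = 0, m_1 = 3/2, m_2 = 0.
On [-2, 0], g(x) = -2 - 1·(x + 2) + 0·(x + 2)² + 1/8·(x + 2)³.
With (x + 2) = 4/3: g(-2/3) = -82/27.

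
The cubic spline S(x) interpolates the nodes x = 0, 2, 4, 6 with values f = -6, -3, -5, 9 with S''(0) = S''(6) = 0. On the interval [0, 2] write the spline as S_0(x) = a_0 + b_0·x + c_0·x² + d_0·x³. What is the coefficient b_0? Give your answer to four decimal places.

With m_i denoting the second derivative at x_i, h_i = 2, 2, 2, and Δ_i = (y_(i+1) − y_i)/h_i = 3/2, -1, 7:
  2·m_0 + 8·m_1 + 2·m_2 = 6(Δ_1 - Δ_0) = -15
  2·m_1 + 8·m_2 + 2·m_3 = 6(Δ_2 - Δ_1) = 48
Natural end conditions: m_0 = m_3 = 0.
Forward elimination and back-substitution give m_0 = 0, m_1 = -18/5, m_2 = 69/10, m_3 = 0.
On [0, 2], with S_0(x) = a_0 + b_0·x + c_0·x² + d_0·x³: c_0 = m_0/2 = 0, d_0 = (m_1 - m_0)/(6h_0) = -3/10, b_0 = Δ_0 - h_0(2m_0 + m_1)/6 = 27/10.

2.7000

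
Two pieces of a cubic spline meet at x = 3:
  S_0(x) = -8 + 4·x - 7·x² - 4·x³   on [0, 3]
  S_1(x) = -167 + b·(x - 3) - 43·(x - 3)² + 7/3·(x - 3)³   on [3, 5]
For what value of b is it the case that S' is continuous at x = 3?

S_0'(x) = 4 - 14·x - 12·x², so S_0'(3) = -146. On the right, S_1'(3) = b, so b = -146.

-146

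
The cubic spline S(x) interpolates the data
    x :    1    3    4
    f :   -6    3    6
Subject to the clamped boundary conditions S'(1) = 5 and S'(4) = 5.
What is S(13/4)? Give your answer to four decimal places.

Write M_i for S''(x_i). With h_i = 2, 1 and divided differences Δ_i = 9/2, 3, the continuity of S' gives the tridiagonal system
  2·M_0 + 6·M_1 + 1·M_2 = 6(Δ_1 - Δ_0) = -9
Clamped end conditions give two more equations: 2h_0·M_0 + h_0·M_1 = 6(Δ_0 - S'(1)) = -3 and h_1·M_1 + 2h_1·M_2 = 6(S'(4) - Δ_1) = 12.
Hence M_0 = 3/4, M_1 = -3, M_2 = 15/2.
On [3, 4], S(x) = 3 + 11/4·(x - 3) - 3/2·(x - 3)² + 7/4·(x - 3)³.
With (x - 3) = 1/4: S(13/4) = 927/256.

3.6211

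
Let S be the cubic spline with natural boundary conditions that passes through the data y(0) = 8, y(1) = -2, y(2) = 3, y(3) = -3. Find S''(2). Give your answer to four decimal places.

Write m_i for S''(x_i). With h_i = 1, 1, 1 and divided differences Δ_i = -10, 5, -6, the continuity of S' gives the tridiagonal system
  1·m_0 + 4·m_1 + 1·m_2 = 6(Δ_1 - Δ_0) = 90
  1·m_1 + 4·m_2 + 1·m_3 = 6(Δ_2 - Δ_1) = -66
Natural end conditions: m_0 = m_3 = 0.
Forward elimination and back-substitution give m_0 = 0, m_1 = 142/5, m_2 = -118/5, m_3 = 0.

-23.6000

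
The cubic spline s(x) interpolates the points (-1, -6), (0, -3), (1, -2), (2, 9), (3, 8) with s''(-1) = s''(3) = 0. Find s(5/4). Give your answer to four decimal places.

Write M_i for s''(x_i). With h_i = 1, 1, 1, 1 and divided differences Δ_i = 3, 1, 11, -1, the continuity of s' gives the tridiagonal system
  1·M_0 + 4·M_1 + 1·M_2 = 6(Δ_1 - Δ_0) = -12
  1·M_1 + 4·M_2 + 1·M_3 = 6(Δ_2 - Δ_1) = 60
  1·M_2 + 4·M_3 + 1·M_4 = 6(Δ_3 - Δ_2) = -72
Natural end conditions: M_0 = M_4 = 0.
Forward elimination and back-substitution give M_0 = 0, M_1 = -123/14, M_2 = 162/7, M_3 = -333/14, M_4 = 0.
On [1, 2], s(x) = -2 + 29/4·(x - 1) + 81/7·(x - 1)² - 219/28·(x - 1)³.
With (x - 1) = 1/4: s(5/4) = 741/1792.

0.4135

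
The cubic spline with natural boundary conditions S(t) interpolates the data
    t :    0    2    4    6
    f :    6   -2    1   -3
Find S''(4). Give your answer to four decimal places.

Let M_i = S''(x_i). Step sizes h_i = 2, 2, 2; slopes of the chords Δ_i = (y_(i+1) - y_i)/h_i = -4, 3/2, -2.
  2·M_0 + 8·M_1 + 2·M_2 = 6(Δ_1 - Δ_0) = 33
  2·M_1 + 8·M_2 + 2·M_3 = 6(Δ_2 - Δ_1) = -21
Natural end conditions: M_0 = M_3 = 0.
Forward elimination and back-substitution give M_0 = 0, M_1 = 51/10, M_2 = -39/10, M_3 = 0.

-3.9000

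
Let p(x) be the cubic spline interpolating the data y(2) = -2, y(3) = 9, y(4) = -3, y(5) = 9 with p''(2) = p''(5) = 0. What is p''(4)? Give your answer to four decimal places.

Put M_i = p'' at the i-th knot. Here h = (1, 1, 1) and Δ = (11, -12, 12), so the interior equations h_(i-1)·M_(i-1) + 2(h_(i-1)+h_i)·M_i + h_i·M_(i+1) = 6(Δ_i − Δ_(i-1)) read
  1·M_0 + 4·M_1 + 1·M_2 = 6(Δ_1 - Δ_0) = -138
  1·M_1 + 4·M_2 + 1·M_3 = 6(Δ_2 - Δ_1) = 144
Natural end conditions: M_0 = M_3 = 0.
Forward elimination and back-substitution give M_0 = 0, M_1 = -232/5, M_2 = 238/5, M_3 = 0.

47.6000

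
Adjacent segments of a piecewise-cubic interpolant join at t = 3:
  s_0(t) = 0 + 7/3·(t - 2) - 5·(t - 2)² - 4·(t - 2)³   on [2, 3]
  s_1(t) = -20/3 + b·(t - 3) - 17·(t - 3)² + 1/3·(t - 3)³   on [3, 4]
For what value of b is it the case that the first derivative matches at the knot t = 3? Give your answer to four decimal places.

-19.6667

s_0'(t) = 7/3 - 10·(t - 2) - 12·(t - 2)², so s_0'(3) = -59/3. On the right, s_1'(3) = b, so b = -59/3.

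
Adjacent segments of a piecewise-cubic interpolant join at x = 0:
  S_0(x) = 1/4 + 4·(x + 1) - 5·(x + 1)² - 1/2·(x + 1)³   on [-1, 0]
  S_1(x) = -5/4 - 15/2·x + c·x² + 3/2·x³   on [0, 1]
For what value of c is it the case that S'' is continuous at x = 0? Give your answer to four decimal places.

-6.5000

S_0''(x) = -10 - 3·(x + 1), so S_0''(0) = -13. On the right, S_1''(0) = 2c, so c = -13/2.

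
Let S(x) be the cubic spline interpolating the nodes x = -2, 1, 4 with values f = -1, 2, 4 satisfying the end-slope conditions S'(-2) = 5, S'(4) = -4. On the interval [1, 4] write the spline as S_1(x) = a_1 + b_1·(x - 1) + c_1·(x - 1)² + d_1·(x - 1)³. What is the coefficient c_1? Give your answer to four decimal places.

1.3333

Let m_i = S''(x_i). Step sizes h_i = 3, 3; slopes of the chords Δ_i = (y_(i+1) - y_i)/h_i = 1, 2/3.
  3·m_0 + 12·m_1 + 3·m_2 = 6(Δ_1 - Δ_0) = -2
Clamped end conditions give two more equations: 2h_0·m_0 + h_0·m_1 = 6(Δ_0 - S'(-2)) = -24 and h_1·m_1 + 2h_1·m_2 = 6(S'(4) - Δ_1) = -28.
Solving the tridiagonal system: m_0 = -16/3, m_1 = 8/3, m_2 = -6.
On [1, 4], with S_1(x) = a_1 + b_1·(x - 1) + c_1·(x - 1)² + d_1·(x - 1)³: c_1 = m_1/2 = 4/3, d_1 = (m_2 - m_1)/(6h_1) = -13/27, b_1 = Δ_1 - h_1(2m_1 + m_2)/6 = 1.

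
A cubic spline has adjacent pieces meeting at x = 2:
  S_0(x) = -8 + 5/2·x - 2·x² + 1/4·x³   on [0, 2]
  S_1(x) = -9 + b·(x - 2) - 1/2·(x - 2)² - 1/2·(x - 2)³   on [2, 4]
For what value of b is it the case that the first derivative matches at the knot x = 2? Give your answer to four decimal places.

S_0'(x) = 5/2 - 4·x + 3/4·x², so S_0'(2) = -5/2. On the right, S_1'(2) = b, so b = -5/2.

-2.5000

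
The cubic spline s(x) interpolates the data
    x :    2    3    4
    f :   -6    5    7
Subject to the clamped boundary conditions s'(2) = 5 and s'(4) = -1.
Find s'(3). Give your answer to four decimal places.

8.7500

Put M_i = s'' at the i-th knot. Here h = (1, 1) and Δ = (11, 2), so the interior equations h_(i-1)·M_(i-1) + 2(h_(i-1)+h_i)·M_i + h_i·M_(i+1) = 6(Δ_i − Δ_(i-1)) read
  1·M_0 + 4·M_1 + 1·M_2 = 6(Δ_1 - Δ_0) = -54
Clamped end conditions give two more equations: 2h_0·M_0 + h_0·M_1 = 6(Δ_0 - s'(2)) = 36 and h_1·M_1 + 2h_1·M_2 = 6(s'(4) - Δ_1) = -18.
Solving the tridiagonal system: M_0 = 57/2, M_1 = -21, M_2 = 3/2.
On [3, 4], s'(x) = b_1 + 2c_1·(x - 3) + 3d_1·(x - 3)² with b_1 = Δ_1 - h_1(2M_1 + M_2)/6 = 35/4, c_1 = M_1/2 = -21/2, d_1 = (M_2 - M_1)/(6h_1) = 15/4. So s'(3) = 35/4.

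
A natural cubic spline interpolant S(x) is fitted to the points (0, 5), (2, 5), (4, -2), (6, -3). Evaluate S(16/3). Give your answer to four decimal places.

-3.2790

With M_i denoting the second derivative at x_i, h_i = 2, 2, 2, and Δ_i = (y_(i+1) − y_i)/h_i = 0, -7/2, -1/2:
  2·M_0 + 8·M_1 + 2·M_2 = 6(Δ_1 - Δ_0) = -21
  2·M_1 + 8·M_2 + 2·M_3 = 6(Δ_2 - Δ_1) = 18
Natural end conditions: M_0 = M_3 = 0.
Hence M_0 = 0, M_1 = -17/5, M_2 = 31/10, M_3 = 0.
On [4, 6], S(x) = -2 - 77/30·(x - 4) + 31/20·(x - 4)² - 31/120·(x - 4)³.
With (x - 4) = 4/3: S(16/3) = -1328/405.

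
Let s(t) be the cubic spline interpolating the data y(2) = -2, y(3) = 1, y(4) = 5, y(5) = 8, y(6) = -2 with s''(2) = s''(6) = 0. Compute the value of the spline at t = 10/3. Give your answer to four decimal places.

Put m_i = s'' at the i-th knot. Here h = (1, 1, 1, 1) and Δ = (3, 4, 3, -10), so the interior equations h_(i-1)·m_(i-1) + 2(h_(i-1)+h_i)·m_i + h_i·m_(i+1) = 6(Δ_i − Δ_(i-1)) read
  1·m_0 + 4·m_1 + 1·m_2 = 6(Δ_1 - Δ_0) = 6
  1·m_1 + 4·m_2 + 1·m_3 = 6(Δ_2 - Δ_1) = -6
  1·m_2 + 4·m_3 + 1·m_4 = 6(Δ_3 - Δ_2) = -78
Natural end conditions: m_0 = m_4 = 0.
Solving: m_0 = 0, m_1 = 9/14, m_2 = 24/7, m_3 = -285/14, m_4 = 0.
On [3, 4], s(t) = 1 + 45/14·(t - 3) + 9/28·(t - 3)² + 13/28·(t - 3)³.
With (t - 3) = 1/3: s(10/3) = 803/378.

2.1243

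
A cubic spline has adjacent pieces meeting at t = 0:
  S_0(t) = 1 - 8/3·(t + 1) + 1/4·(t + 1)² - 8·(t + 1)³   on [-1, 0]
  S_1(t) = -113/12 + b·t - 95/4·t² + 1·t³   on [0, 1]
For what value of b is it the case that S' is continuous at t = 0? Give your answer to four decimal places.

S_0'(t) = -8/3 + 1/2·(t + 1) - 24·(t + 1)², so S_0'(0) = -157/6. On the right, S_1'(0) = b, so b = -157/6.

-26.1667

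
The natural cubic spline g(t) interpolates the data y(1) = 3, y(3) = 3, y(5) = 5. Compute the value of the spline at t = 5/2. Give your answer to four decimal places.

2.8359

Let M_i = g''(x_i). Step sizes h_i = 2, 2; slopes of the chords Δ_i = (y_(i+1) - y_i)/h_i = 0, 1.
  2·M_0 + 8·M_1 + 2·M_2 = 6(Δ_1 - Δ_0) = 6
Natural end conditions: M_0 = M_2 = 0.
Hence M_0 = 0, M_1 = 3/4, M_2 = 0.
On [1, 3], g(t) = 3 - 1/4·(t - 1) + 0·(t - 1)² + 1/16·(t - 1)³.
With (t - 1) = 3/2: g(5/2) = 363/128.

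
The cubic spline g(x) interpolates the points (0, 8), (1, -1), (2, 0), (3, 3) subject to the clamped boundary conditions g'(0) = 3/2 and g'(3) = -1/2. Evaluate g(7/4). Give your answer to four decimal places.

Let σ_i = g''(x_i). Step sizes h_i = 1, 1, 1; slopes of the chords Δ_i = (y_(i+1) - y_i)/h_i = -9, 1, 3.
  1·σ_0 + 4·σ_1 + 1·σ_2 = 6(Δ_1 - Δ_0) = 60
  1·σ_1 + 4·σ_2 + 1·σ_3 = 6(Δ_2 - Δ_1) = 12
Clamped end conditions give two more equations: 2h_0·σ_0 + h_0·σ_1 = 6(Δ_0 - g'(0)) = -63 and h_2·σ_2 + 2h_2·σ_3 = 6(g'(3) - Δ_2) = -21.
Forward elimination and back-substitution give σ_0 = -671/15, σ_1 = 397/15, σ_2 = -17/15, σ_3 = -149/15.
On [1, 2], g(x) = -1 - 229/30·(x - 1) + 397/30·(x - 1)² - 23/5·(x - 1)³.
With (x - 1) = 3/4: g(7/4) = -391/320.

-1.2219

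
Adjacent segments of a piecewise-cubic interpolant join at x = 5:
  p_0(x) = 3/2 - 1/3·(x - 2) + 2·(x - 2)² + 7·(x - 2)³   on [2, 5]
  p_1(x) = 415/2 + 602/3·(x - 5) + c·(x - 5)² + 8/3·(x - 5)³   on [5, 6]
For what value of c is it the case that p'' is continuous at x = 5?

65

p_0''(x) = 4 + 42·(x - 2), so p_0''(5) = 130. On the right, p_1''(5) = 2c, so c = 65.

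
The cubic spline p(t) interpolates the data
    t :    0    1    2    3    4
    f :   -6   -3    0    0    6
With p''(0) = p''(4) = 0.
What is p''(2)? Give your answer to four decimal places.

Let M_i = p''(x_i). Step sizes h_i = 1, 1, 1, 1; slopes of the chords Δ_i = (y_(i+1) - y_i)/h_i = 3, 3, 0, 6.
  1·M_0 + 4·M_1 + 1·M_2 = 6(Δ_1 - Δ_0) = 0
  1·M_1 + 4·M_2 + 1·M_3 = 6(Δ_2 - Δ_1) = -18
  1·M_2 + 4·M_3 + 1·M_4 = 6(Δ_3 - Δ_2) = 36
Natural end conditions: M_0 = M_4 = 0.
Solving the tridiagonal system: M_0 = 0, M_1 = 27/14, M_2 = -54/7, M_3 = 153/14, M_4 = 0.

-7.7143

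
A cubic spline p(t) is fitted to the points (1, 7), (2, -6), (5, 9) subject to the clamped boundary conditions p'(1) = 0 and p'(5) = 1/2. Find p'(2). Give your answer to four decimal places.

Let M_i = p''(x_i). Step sizes h_i = 1, 3; slopes of the chords Δ_i = (y_(i+1) - y_i)/h_i = -13, 5.
  1·M_0 + 8·M_1 + 3·M_2 = 6(Δ_1 - Δ_0) = 108
Clamped end conditions give two more equations: 2h_0·M_0 + h_0·M_1 = 6(Δ_0 - p'(1)) = -78 and h_1·M_1 + 2h_1·M_2 = 6(p'(5) - Δ_1) = -27.
Solving the tridiagonal system: M_0 = -419/8, M_1 = 107/4, M_2 = -143/8.
On [2, 5], p'(t) = b_1 + 2c_1·(t - 2) + 3d_1·(t - 2)² with b_1 = Δ_1 - h_1(2M_1 + M_2)/6 = -205/16, c_1 = M_1/2 = 107/8, d_1 = (M_2 - M_1)/(6h_1) = -119/48. So p'(2) = -205/16.

-12.8125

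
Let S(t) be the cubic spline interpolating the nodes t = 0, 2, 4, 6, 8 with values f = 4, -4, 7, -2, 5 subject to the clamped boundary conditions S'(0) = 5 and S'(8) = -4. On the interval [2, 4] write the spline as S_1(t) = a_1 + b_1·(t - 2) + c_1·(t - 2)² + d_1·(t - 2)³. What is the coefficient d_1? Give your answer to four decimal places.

With σ_i denoting the second derivative at x_i, h_i = 2, 2, 2, 2, and Δ_i = (y_(i+1) − y_i)/h_i = -4, 11/2, -9/2, 7/2:
  2·σ_0 + 8·σ_1 + 2·σ_2 = 6(Δ_1 - Δ_0) = 57
  2·σ_1 + 8·σ_2 + 2·σ_3 = 6(Δ_2 - Δ_1) = -60
  2·σ_2 + 8·σ_3 + 2·σ_4 = 6(Δ_3 - Δ_2) = 48
Clamped end conditions give two more equations: 2h_0·σ_0 + h_0·σ_1 = 6(Δ_0 - S'(0)) = -54 and h_3·σ_3 + 2h_3·σ_4 = 6(S'(8) - Δ_3) = -45.
Solving the tridiagonal system: σ_0 = -2427/112, σ_1 = 915/56, σ_2 = -243/16, σ_3 = 807/56, σ_4 = -2067/112.
On [2, 4], with S_1(t) = a_1 + b_1·(t - 2) + c_1·(t - 2)² + d_1·(t - 2)³: c_1 = σ_1/2 = 915/112, d_1 = (σ_2 - σ_1)/(6h_1) = -1177/448, b_1 = Δ_1 - h_1(2σ_1 + σ_2)/6 = -37/112.

-2.6272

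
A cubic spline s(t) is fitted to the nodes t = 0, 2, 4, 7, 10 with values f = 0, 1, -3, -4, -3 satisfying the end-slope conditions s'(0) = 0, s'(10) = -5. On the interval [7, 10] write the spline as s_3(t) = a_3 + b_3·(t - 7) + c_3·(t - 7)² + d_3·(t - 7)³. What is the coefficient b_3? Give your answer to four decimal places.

With M_i denoting the second derivative at x_i, h_i = 2, 2, 3, 3, and Δ_i = (y_(i+1) − y_i)/h_i = 1/2, -2, -1/3, 1/3:
  2·M_0 + 8·M_1 + 2·M_2 = 6(Δ_1 - Δ_0) = -15
  2·M_1 + 10·M_2 + 3·M_3 = 6(Δ_2 - Δ_1) = 10
  3·M_2 + 12·M_3 + 3·M_4 = 6(Δ_3 - Δ_2) = 4
Clamped end conditions give two more equations: 2h_0·M_0 + h_0·M_1 = 6(Δ_0 - s'(0)) = 3 and h_3·M_3 + 2h_3·M_4 = 6(s'(10) - Δ_3) = -32.
Hence M_0 = 291/140, M_1 = -93/35, M_2 = 21/20, M_3 = 337/210, M_4 = -859/140.
On [7, 10], with s_3(t) = a_3 + b_3·(t - 7) + c_3·(t - 7)² + d_3·(t - 7)³: c_3 = M_3/2 = 337/420, d_3 = (M_4 - M_3)/(6h_3) = -3251/7560, b_3 = Δ_3 - h_3(2M_3 + M_4)/6 = 503/280.

1.7964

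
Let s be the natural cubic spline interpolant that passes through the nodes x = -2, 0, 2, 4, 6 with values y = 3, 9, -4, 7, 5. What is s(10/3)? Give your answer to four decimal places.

Put M_i = s'' at the i-th knot. Here h = (2, 2, 2, 2) and Δ = (3, -13/2, 11/2, -1), so the interior equations h_(i-1)·M_(i-1) + 2(h_(i-1)+h_i)·M_i + h_i·M_(i+1) = 6(Δ_i − Δ_(i-1)) read
  2·M_0 + 8·M_1 + 2·M_2 = 6(Δ_1 - Δ_0) = -57
  2·M_1 + 8·M_2 + 2·M_3 = 6(Δ_2 - Δ_1) = 72
  2·M_2 + 8·M_3 + 2·M_4 = 6(Δ_3 - Δ_2) = -39
Natural end conditions: M_0 = M_4 = 0.
Solving: M_0 = 0, M_1 = -591/56, M_2 = 96/7, M_3 = -465/56, M_4 = 0.
On [2, 4], s(x) = -4 - 7/8·(x - 2) + 48/7·(x - 2)² - 411/224·(x - 2)³.
With (x - 2) = 4/3: s(10/3) = 337/126.

2.6746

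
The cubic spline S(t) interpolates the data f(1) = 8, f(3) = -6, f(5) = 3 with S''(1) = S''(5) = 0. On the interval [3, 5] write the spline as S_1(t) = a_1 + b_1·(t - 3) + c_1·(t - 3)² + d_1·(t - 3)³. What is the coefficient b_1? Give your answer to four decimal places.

-1.2500

Let M_i = S''(x_i). Step sizes h_i = 2, 2; slopes of the chords Δ_i = (y_(i+1) - y_i)/h_i = -7, 9/2.
  2·M_0 + 8·M_1 + 2·M_2 = 6(Δ_1 - Δ_0) = 69
Natural end conditions: M_0 = M_2 = 0.
Solving the tridiagonal system: M_0 = 0, M_1 = 69/8, M_2 = 0.
On [3, 5], with S_1(t) = a_1 + b_1·(t - 3) + c_1·(t - 3)² + d_1·(t - 3)³: c_1 = M_1/2 = 69/16, d_1 = (M_2 - M_1)/(6h_1) = -23/32, b_1 = Δ_1 - h_1(2M_1 + M_2)/6 = -5/4.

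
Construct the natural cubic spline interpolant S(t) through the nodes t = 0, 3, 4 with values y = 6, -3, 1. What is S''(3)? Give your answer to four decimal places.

5.2500

Put m_i = S'' at the i-th knot. Here h = (3, 1) and Δ = (-3, 4), so the interior equations h_(i-1)·m_(i-1) + 2(h_(i-1)+h_i)·m_i + h_i·m_(i+1) = 6(Δ_i − Δ_(i-1)) read
  3·m_0 + 8·m_1 + 1·m_2 = 6(Δ_1 - Δ_0) = 42
Natural end conditions: m_0 = m_2 = 0.
Solving: m_0 = 0, m_1 = 21/4, m_2 = 0.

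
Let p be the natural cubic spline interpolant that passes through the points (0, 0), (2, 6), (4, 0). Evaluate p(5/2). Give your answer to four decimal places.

Put m_i = p'' at the i-th knot. Here h = (2, 2) and Δ = (3, -3), so the interior equations h_(i-1)·m_(i-1) + 2(h_(i-1)+h_i)·m_i + h_i·m_(i+1) = 6(Δ_i − Δ_(i-1)) read
  2·m_0 + 8·m_1 + 2·m_2 = 6(Δ_1 - Δ_0) = -36
Natural end conditions: m_0 = m_2 = 0.
Forward elimination and back-substitution give m_0 = 0, m_1 = -9/2, m_2 = 0.
On [2, 4], p(t) = 6 + 0·(t - 2) - 9/4·(t - 2)² + 3/8·(t - 2)³.
With (t - 2) = 1/2: p(5/2) = 351/64.

5.4844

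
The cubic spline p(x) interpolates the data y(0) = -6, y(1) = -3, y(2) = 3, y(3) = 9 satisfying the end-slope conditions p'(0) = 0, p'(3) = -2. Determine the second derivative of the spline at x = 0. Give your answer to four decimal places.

8.6667

Write M_i for p''(x_i). With h_i = 1, 1, 1 and divided differences Δ_i = 3, 6, 6, the continuity of p' gives the tridiagonal system
  1·M_0 + 4·M_1 + 1·M_2 = 6(Δ_1 - Δ_0) = 18
  1·M_1 + 4·M_2 + 1·M_3 = 6(Δ_2 - Δ_1) = 0
Clamped end conditions give two more equations: 2h_0·M_0 + h_0·M_1 = 6(Δ_0 - p'(0)) = 18 and h_2·M_2 + 2h_2·M_3 = 6(p'(3) - Δ_2) = -48.
Forward elimination and back-substitution give M_0 = 26/3, M_1 = 2/3, M_2 = 20/3, M_3 = -82/3.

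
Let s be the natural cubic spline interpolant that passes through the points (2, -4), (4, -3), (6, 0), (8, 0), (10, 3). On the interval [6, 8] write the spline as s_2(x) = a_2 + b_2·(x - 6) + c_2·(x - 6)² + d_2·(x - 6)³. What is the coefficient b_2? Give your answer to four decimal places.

0.6875

Write m_i for s''(x_i). With h_i = 2, 2, 2, 2 and divided differences Δ_i = 1/2, 3/2, 0, 3/2, the continuity of s' gives the tridiagonal system
  2·m_0 + 8·m_1 + 2·m_2 = 6(Δ_1 - Δ_0) = 6
  2·m_1 + 8·m_2 + 2·m_3 = 6(Δ_2 - Δ_1) = -9
  2·m_2 + 8·m_3 + 2·m_4 = 6(Δ_3 - Δ_2) = 9
Natural end conditions: m_0 = m_4 = 0.
Solving: m_0 = 0, m_1 = 135/112, m_2 = -51/28, m_3 = 177/112, m_4 = 0.
On [6, 8], with s_2(x) = a_2 + b_2·(x - 6) + c_2·(x - 6)² + d_2·(x - 6)³: c_2 = m_2/2 = -51/56, d_2 = (m_3 - m_2)/(6h_2) = 127/448, b_2 = Δ_2 - h_2(2m_2 + m_3)/6 = 11/16.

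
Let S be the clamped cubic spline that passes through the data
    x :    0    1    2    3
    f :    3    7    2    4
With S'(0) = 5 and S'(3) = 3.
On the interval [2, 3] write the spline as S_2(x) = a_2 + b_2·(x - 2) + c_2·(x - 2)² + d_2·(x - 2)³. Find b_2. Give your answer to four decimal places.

-2.6667

With M_i denoting the second derivative at x_i, h_i = 1, 1, 1, and Δ_i = (y_(i+1) − y_i)/h_i = 4, -5, 2:
  1·M_0 + 4·M_1 + 1·M_2 = 6(Δ_1 - Δ_0) = -54
  1·M_1 + 4·M_2 + 1·M_3 = 6(Δ_2 - Δ_1) = 42
Clamped end conditions give two more equations: 2h_0·M_0 + h_0·M_1 = 6(Δ_0 - S'(0)) = -6 and h_2·M_2 + 2h_2·M_3 = 6(S'(3) - Δ_2) = 6.
Hence M_0 = 20/3, M_1 = -58/3, M_2 = 50/3, M_3 = -16/3.
On [2, 3], with S_2(x) = a_2 + b_2·(x - 2) + c_2·(x - 2)² + d_2·(x - 2)³: c_2 = M_2/2 = 25/3, d_2 = (M_3 - M_2)/(6h_2) = -11/3, b_2 = Δ_2 - h_2(2M_2 + M_3)/6 = -8/3.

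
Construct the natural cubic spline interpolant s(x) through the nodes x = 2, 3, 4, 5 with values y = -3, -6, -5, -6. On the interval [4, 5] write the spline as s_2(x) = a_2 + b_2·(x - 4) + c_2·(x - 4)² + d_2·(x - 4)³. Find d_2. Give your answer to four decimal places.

Put M_i = s'' at the i-th knot. Here h = (1, 1, 1) and Δ = (-3, 1, -1), so the interior equations h_(i-1)·M_(i-1) + 2(h_(i-1)+h_i)·M_i + h_i·M_(i+1) = 6(Δ_i − Δ_(i-1)) read
  1·M_0 + 4·M_1 + 1·M_2 = 6(Δ_1 - Δ_0) = 24
  1·M_1 + 4·M_2 + 1·M_3 = 6(Δ_2 - Δ_1) = -12
Natural end conditions: M_0 = M_3 = 0.
Solving: M_0 = 0, M_1 = 36/5, M_2 = -24/5, M_3 = 0.
On [4, 5], with s_2(x) = a_2 + b_2·(x - 4) + c_2·(x - 4)² + d_2·(x - 4)³: c_2 = M_2/2 = -12/5, d_2 = (M_3 - M_2)/(6h_2) = 4/5, b_2 = Δ_2 - h_2(2M_2 + M_3)/6 = 3/5.

0.8000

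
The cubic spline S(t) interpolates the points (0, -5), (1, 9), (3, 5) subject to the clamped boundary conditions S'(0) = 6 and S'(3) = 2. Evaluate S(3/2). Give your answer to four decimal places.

11.1875

Put σ_i = S'' at the i-th knot. Here h = (1, 2) and Δ = (14, -2), so the interior equations h_(i-1)·σ_(i-1) + 2(h_(i-1)+h_i)·σ_i + h_i·σ_(i+1) = 6(Δ_i − Δ_(i-1)) read
  1·σ_0 + 6·σ_1 + 2·σ_2 = 6(Δ_1 - Δ_0) = -96
Clamped end conditions give two more equations: 2h_0·σ_0 + h_0·σ_1 = 6(Δ_0 - S'(0)) = 48 and h_1·σ_1 + 2h_1·σ_2 = 6(S'(3) - Δ_1) = 24.
Solving the tridiagonal system: σ_0 = 116/3, σ_1 = -88/3, σ_2 = 62/3.
On [1, 3], S(t) = 9 + 32/3·(t - 1) - 44/3·(t - 1)² + 25/6·(t - 1)³.
With (t - 1) = 1/2: S(3/2) = 179/16.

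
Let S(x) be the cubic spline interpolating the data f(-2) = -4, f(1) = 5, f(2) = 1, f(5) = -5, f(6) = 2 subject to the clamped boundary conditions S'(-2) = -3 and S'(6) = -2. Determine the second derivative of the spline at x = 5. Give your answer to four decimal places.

11.4722

With σ_i denoting the second derivative at x_i, h_i = 3, 1, 3, 1, and Δ_i = (y_(i+1) − y_i)/h_i = 3, -4, -2, 7:
  3·σ_0 + 8·σ_1 + 1·σ_2 = 6(Δ_1 - Δ_0) = -42
  1·σ_1 + 8·σ_2 + 3·σ_3 = 6(Δ_2 - Δ_1) = 12
  3·σ_2 + 8·σ_3 + 1·σ_4 = 6(Δ_3 - Δ_2) = 54
Clamped end conditions give two more equations: 2h_0·σ_0 + h_0·σ_1 = 6(Δ_0 - S'(-2)) = 36 and h_3·σ_3 + 2h_3·σ_4 = 6(S'(6) - Δ_3) = -54.
Hence σ_0 = 755/72, σ_1 = -323/36, σ_2 = -121/72, σ_3 = 413/36, σ_4 = -2357/72.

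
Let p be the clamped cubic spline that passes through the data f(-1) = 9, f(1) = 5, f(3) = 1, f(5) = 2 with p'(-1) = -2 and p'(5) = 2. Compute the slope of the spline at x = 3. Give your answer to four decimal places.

-1.0667

Let M_i = p''(x_i). Step sizes h_i = 2, 2, 2; slopes of the chords Δ_i = (y_(i+1) - y_i)/h_i = -2, -2, 1/2.
  2·M_0 + 8·M_1 + 2·M_2 = 6(Δ_1 - Δ_0) = 0
  2·M_1 + 8·M_2 + 2·M_3 = 6(Δ_2 - Δ_1) = 15
Clamped end conditions give two more equations: 2h_0·M_0 + h_0·M_1 = 6(Δ_0 - p'(-1)) = 0 and h_2·M_2 + 2h_2·M_3 = 6(p'(5) - Δ_2) = 9.
Forward elimination and back-substitution give M_0 = 7/30, M_1 = -7/15, M_2 = 49/30, M_3 = 43/30.
On [3, 5], p'(x) = b_2 + 2c_2·(x - 3) + 3d_2·(x - 3)² with b_2 = Δ_2 - h_2(2M_2 + M_3)/6 = -16/15, c_2 = M_2/2 = 49/60, d_2 = (M_3 - M_2)/(6h_2) = -1/60. So p'(3) = -16/15.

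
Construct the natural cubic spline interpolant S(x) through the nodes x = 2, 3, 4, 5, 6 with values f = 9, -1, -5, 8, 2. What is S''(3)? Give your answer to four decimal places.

0.3214

Put M_i = S'' at the i-th knot. Here h = (1, 1, 1, 1) and Δ = (-10, -4, 13, -6), so the interior equations h_(i-1)·M_(i-1) + 2(h_(i-1)+h_i)·M_i + h_i·M_(i+1) = 6(Δ_i − Δ_(i-1)) read
  1·M_0 + 4·M_1 + 1·M_2 = 6(Δ_1 - Δ_0) = 36
  1·M_1 + 4·M_2 + 1·M_3 = 6(Δ_2 - Δ_1) = 102
  1·M_2 + 4·M_3 + 1·M_4 = 6(Δ_3 - Δ_2) = -114
Natural end conditions: M_0 = M_4 = 0.
Hence M_0 = 0, M_1 = 9/28, M_2 = 243/7, M_3 = -1041/28, M_4 = 0.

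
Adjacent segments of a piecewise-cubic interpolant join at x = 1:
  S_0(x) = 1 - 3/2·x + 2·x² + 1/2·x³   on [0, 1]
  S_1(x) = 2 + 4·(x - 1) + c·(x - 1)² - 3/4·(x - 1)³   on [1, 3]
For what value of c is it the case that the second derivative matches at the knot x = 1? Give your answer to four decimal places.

3.5000

S_0''(x) = 4 + 3·x, so S_0''(1) = 7. On the right, S_1''(1) = 2c, so c = 7/2.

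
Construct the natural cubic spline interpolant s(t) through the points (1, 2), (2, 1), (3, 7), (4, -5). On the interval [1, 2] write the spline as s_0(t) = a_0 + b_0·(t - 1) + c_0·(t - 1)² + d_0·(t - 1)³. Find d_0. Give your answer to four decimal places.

With σ_i denoting the second derivative at x_i, h_i = 1, 1, 1, and Δ_i = (y_(i+1) − y_i)/h_i = -1, 6, -12:
  1·σ_0 + 4·σ_1 + 1·σ_2 = 6(Δ_1 - Δ_0) = 42
  1·σ_1 + 4·σ_2 + 1·σ_3 = 6(Δ_2 - Δ_1) = -108
Natural end conditions: σ_0 = σ_3 = 0.
Solving the tridiagonal system: σ_0 = 0, σ_1 = 92/5, σ_2 = -158/5, σ_3 = 0.
On [1, 2], with s_0(t) = a_0 + b_0·(t - 1) + c_0·(t - 1)² + d_0·(t - 1)³: c_0 = σ_0/2 = 0, d_0 = (σ_1 - σ_0)/(6h_0) = 46/15, b_0 = Δ_0 - h_0(2σ_0 + σ_1)/6 = -61/15.

3.0667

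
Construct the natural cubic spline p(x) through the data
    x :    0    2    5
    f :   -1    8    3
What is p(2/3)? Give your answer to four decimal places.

2.7309

With M_i denoting the second derivative at x_i, h_i = 2, 3, and Δ_i = (y_(i+1) − y_i)/h_i = 9/2, -5/3:
  2·M_0 + 10·M_1 + 3·M_2 = 6(Δ_1 - Δ_0) = -37
Natural end conditions: M_0 = M_2 = 0.
Solving: M_0 = 0, M_1 = -37/10, M_2 = 0.
On [0, 2], p(x) = -1 + 86/15·x + 0·x² - 37/120·x³.
With x = 2/3: p(2/3) = 1106/405.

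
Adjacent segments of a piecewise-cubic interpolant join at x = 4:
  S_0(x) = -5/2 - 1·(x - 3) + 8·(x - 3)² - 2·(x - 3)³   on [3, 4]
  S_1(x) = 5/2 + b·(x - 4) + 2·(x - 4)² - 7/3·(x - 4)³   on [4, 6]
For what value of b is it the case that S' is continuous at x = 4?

9

S_0'(x) = -1 + 16·(x - 3) - 6·(x - 3)², so S_0'(4) = 9. On the right, S_1'(4) = b, so b = 9.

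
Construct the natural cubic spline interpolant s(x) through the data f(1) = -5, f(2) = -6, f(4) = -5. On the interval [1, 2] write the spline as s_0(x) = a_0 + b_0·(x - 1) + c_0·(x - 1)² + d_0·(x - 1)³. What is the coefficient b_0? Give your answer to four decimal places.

-1.2500

Write M_i for s''(x_i). With h_i = 1, 2 and divided differences Δ_i = -1, 1/2, the continuity of s' gives the tridiagonal system
  1·M_0 + 6·M_1 + 2·M_2 = 6(Δ_1 - Δ_0) = 9
Natural end conditions: M_0 = M_2 = 0.
Hence M_0 = 0, M_1 = 3/2, M_2 = 0.
On [1, 2], with s_0(x) = a_0 + b_0·(x - 1) + c_0·(x - 1)² + d_0·(x - 1)³: c_0 = M_0/2 = 0, d_0 = (M_1 - M_0)/(6h_0) = 1/4, b_0 = Δ_0 - h_0(2M_0 + M_1)/6 = -5/4.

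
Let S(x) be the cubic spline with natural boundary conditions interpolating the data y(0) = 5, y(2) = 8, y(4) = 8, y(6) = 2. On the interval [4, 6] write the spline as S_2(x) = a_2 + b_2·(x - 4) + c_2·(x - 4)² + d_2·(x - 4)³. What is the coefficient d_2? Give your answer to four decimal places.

Put M_i = S'' at the i-th knot. Here h = (2, 2, 2) and Δ = (3/2, 0, -3), so the interior equations h_(i-1)·M_(i-1) + 2(h_(i-1)+h_i)·M_i + h_i·M_(i+1) = 6(Δ_i − Δ_(i-1)) read
  2·M_0 + 8·M_1 + 2·M_2 = 6(Δ_1 - Δ_0) = -9
  2·M_1 + 8·M_2 + 2·M_3 = 6(Δ_2 - Δ_1) = -18
Natural end conditions: M_0 = M_3 = 0.
Solving the tridiagonal system: M_0 = 0, M_1 = -3/5, M_2 = -21/10, M_3 = 0.
On [4, 6], with S_2(x) = a_2 + b_2·(x - 4) + c_2·(x - 4)² + d_2·(x - 4)³: c_2 = M_2/2 = -21/20, d_2 = (M_3 - M_2)/(6h_2) = 7/40, b_2 = Δ_2 - h_2(2M_2 + M_3)/6 = -8/5.

0.1750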